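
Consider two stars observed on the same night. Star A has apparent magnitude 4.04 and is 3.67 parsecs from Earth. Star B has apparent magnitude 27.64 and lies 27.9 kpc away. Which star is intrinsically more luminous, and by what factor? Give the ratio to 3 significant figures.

Star A is more luminous, by a factor of 47.7.

Star A: M = m − 5 log₁₀ d + 5 = 4.04 − 5·0.5647 + 5 = 6.217
Star B: d = 27.9 kpc = 27900 pc
Star B: M = m − 5 log₁₀ d + 5 = 27.64 − 5·4.4456 + 5 = 10.412
ΔM = M_A − M_B = 6.217 − (10.412) = -4.195; smaller M is more luminous → Star A.
L ratio = 10^(0.4 |ΔM|) = 10^1.678 = 47.66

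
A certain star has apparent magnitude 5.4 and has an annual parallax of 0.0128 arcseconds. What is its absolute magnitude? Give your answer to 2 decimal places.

M ≈ 0.94

d = 1/p = 1/0.0128″ = 78.12 pc
5 log₁₀(d/10 pc) = 5 log₁₀(78.12) − 5 = 4.464
M = m − 5 log₁₀(d/10) = 5.4 − 4.464 = 0.936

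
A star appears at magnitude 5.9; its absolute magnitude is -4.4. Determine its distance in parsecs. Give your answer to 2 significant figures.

μ = m − M = 10.300
m − M = 5 log₁₀ d − 5
log₁₀ d = (m − M)/5 + 1 = 3.0600
d = 10^3.0600 = 1148 pc

d ≈ 1100 pc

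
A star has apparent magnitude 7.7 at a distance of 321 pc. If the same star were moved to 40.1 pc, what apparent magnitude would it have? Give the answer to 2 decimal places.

m ≈ 3.18

Flux ∝ 1/d², so Δm = 5 log₁₀(d₂/d₁) = 5 log₁₀(40.1/321) = -4.517
m₂ = m₁ + Δm = 7.7 + (-4.517) = 3.183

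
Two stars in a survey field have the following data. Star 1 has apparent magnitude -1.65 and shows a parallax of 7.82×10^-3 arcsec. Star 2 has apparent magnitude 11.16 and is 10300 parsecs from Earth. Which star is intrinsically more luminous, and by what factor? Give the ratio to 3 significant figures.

Star 1 is more luminous, by a factor of 20.5.

Star 1: d = 1/p = 1/7.82×10^-3″ = 127.9 pc
Star 1: M = m − 5 log₁₀ d + 5 = -1.65 − 5·2.1068 + 5 = -7.184
Star 2: M = m − 5 log₁₀ d + 5 = 11.16 − 5·4.0128 + 5 = -3.904
ΔM = M_1 − M_2 = -7.184 − (-3.904) = -3.280; smaller M is more luminous → Star 1.
L ratio = 10^(0.4 |ΔM|) = 10^1.312 = 20.51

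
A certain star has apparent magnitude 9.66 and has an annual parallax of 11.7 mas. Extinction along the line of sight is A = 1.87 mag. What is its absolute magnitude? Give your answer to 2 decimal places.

p = 11.7 mas = 0.0117″ → d = 1/p = 85.47 pc
5 log₁₀(d/10 pc) = 5 log₁₀(85.47) − 5 = 4.659
M = m − 5 log₁₀(d/10) − A = 9.66 − 4.659 − 1.87 = 3.131

M ≈ 3.13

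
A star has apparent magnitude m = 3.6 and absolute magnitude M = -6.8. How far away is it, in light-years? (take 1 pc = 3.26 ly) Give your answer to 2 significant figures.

d ≈ 3900 ly

Distance modulus: m − M = 3.6 − (-6.8) = 10.400
m − M = 5 log₁₀ d − 5
log₁₀ d = (m − M)/5 + 1 = 3.0800
d = 10^3.0800 = 1202 pc
= 3919 ly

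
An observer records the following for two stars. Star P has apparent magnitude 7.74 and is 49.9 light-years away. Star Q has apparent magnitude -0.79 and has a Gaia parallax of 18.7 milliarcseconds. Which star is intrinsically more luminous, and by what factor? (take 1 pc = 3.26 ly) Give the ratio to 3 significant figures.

Star Q is more luminous, by a factor of 31500.

Star P: d = 49.9 ly / 3.26 = 15.31 pc
Star P: M = m − 5 log₁₀ d + 5 = 7.74 − 5·1.1849 + 5 = 6.816
Star Q: p = 18.7 mas = 0.0187″ → d = 1/p = 53.48 pc
Star Q: M = m − 5 log₁₀ d + 5 = -0.79 − 5·1.7282 + 5 = -4.431
ΔM = M_P − M_Q = 6.816 − (-4.431) = 11.246; smaller M is more luminous → Star Q.
L ratio = 10^(0.4 |ΔM|) = 10^4.499 = 31520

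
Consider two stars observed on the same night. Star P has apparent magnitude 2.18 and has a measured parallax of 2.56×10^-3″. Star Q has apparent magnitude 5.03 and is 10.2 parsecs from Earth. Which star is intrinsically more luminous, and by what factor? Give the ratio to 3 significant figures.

Star P: d = 1/p = 1/2.56×10^-3″ = 390.6 pc
Star P: M = m − 5 log₁₀ d + 5 = 2.18 − 5·2.5918 + 5 = -5.779
Star Q: M = m − 5 log₁₀ d + 5 = 5.03 − 5·1.0086 + 5 = 4.987
ΔM = M_P − M_Q = -5.779 − (4.987) = -10.766; smaller M is more luminous → Star P.
L ratio = 10^(0.4 |ΔM|) = 10^4.306 = 20250

Star P is more luminous, by a factor of 20200.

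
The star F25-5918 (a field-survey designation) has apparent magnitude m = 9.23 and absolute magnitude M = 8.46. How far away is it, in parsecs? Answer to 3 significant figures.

d ≈ 14.3 pc

μ = m − M = 0.770
m − M = 5 log₁₀ d − 5
log₁₀ d = (m − M)/5 + 1 = 1.1540
d = 10^1.1540 = 14.26 pc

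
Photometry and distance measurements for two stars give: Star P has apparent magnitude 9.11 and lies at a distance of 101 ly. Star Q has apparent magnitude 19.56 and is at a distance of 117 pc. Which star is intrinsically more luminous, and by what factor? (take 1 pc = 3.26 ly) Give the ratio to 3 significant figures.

Star P is more luminous, by a factor of 1060.

Star P: d = 101 ly / 3.26 = 30.98 pc
Star P: M = m − 5 log₁₀ d + 5 = 9.11 − 5·1.4911 + 5 = 6.654
Star Q: M = m − 5 log₁₀ d + 5 = 19.56 − 5·2.0682 + 5 = 14.219
ΔM = M_P − M_Q = 6.654 − (14.219) = -7.565; smaller M is more luminous → Star P.
L ratio = 10^(0.4 |ΔM|) = 10^3.026 = 1061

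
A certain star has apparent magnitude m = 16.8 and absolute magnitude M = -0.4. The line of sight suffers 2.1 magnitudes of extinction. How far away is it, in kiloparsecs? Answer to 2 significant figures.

d ≈ 10 kpc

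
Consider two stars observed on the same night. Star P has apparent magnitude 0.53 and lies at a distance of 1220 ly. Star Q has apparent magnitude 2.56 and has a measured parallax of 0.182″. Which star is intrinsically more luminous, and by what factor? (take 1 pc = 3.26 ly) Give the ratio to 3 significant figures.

Star P is more luminous, by a factor of 30100.

Star P: d = 1220 ly / 3.26 = 374.2 pc
Star P: M = m − 5 log₁₀ d + 5 = 0.53 − 5·2.5731 + 5 = -7.336
Star Q: d = 1/p = 1/0.182″ = 5.495 pc
Star Q: M = m − 5 log₁₀ d + 5 = 2.56 − 5·0.7399 + 5 = 3.860
ΔM = M_P − M_Q = -7.336 − (3.860) = -11.196; smaller M is more luminous → Star P.
L ratio = 10^(0.4 |ΔM|) = 10^4.478 = 30090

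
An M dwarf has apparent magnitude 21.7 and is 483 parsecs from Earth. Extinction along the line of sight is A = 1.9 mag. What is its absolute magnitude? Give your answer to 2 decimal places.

5 log₁₀(d/10 pc) = 5 log₁₀(483.0) − 5 = 8.420
M = m − 5 log₁₀(d/10) − A = 21.7 − 8.420 − 1.9 = 11.380

M ≈ 11.38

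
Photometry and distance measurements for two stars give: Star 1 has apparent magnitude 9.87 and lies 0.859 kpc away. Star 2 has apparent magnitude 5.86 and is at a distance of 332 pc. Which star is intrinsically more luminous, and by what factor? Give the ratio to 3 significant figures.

Star 2 is more luminous, by a factor of 6.00.

Star 1: d = 0.859 kpc = 859.0 pc
Star 1: M = m − 5 log₁₀ d + 5 = 9.87 − 5·2.9340 + 5 = 0.200
Star 2: M = m − 5 log₁₀ d + 5 = 5.86 − 5·2.5211 + 5 = -1.746
ΔM = M_1 − M_2 = 0.200 − (-1.746) = 1.946; smaller M is more luminous → Star 2.
L ratio = 10^(0.4 |ΔM|) = 10^0.778 = 6.002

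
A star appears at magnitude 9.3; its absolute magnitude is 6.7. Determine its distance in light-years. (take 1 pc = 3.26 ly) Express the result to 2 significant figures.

d ≈ 110 ly

μ = m − M = 2.600
m − M = 5 log₁₀ d − 5
log₁₀ d = (m − M)/5 + 1 = 1.5200
d = 10^1.5200 = 33.11 pc
= 107.9 ly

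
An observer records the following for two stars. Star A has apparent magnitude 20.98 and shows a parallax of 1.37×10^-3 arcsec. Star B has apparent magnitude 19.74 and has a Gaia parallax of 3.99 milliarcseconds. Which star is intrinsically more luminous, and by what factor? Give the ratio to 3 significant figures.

Star A is more luminous, by a factor of 2.71.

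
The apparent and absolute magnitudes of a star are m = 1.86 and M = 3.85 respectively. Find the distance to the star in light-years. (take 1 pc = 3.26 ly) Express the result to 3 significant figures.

d ≈ 13.0 ly

μ = m − M = -1.990
m − M = 5 log₁₀ d − 5
log₁₀ d = (m − M)/5 + 1 = 0.6020
d = 10^0.6020 = 3.999 pc
= 13.04 ly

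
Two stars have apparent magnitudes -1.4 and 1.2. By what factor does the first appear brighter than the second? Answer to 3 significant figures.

11.0

Magnitude difference = -2.6
Flux ratio = 10^(−0.4 Δm) = 10^(−0.4 × -2.6) = 10^1.040 = 10.96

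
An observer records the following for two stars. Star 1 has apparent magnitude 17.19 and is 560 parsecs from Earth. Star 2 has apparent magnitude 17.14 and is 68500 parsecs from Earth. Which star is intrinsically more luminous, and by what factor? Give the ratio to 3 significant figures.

Star 1: M = m − 5 log₁₀ d + 5 = 17.19 − 5·2.7482 + 5 = 8.449
Star 2: M = m − 5 log₁₀ d + 5 = 17.14 − 5·4.8357 + 5 = -2.038
ΔM = M_1 − M_2 = 8.449 − (-2.038) = 10.488; smaller M is more luminous → Star 2.
L ratio = 10^(0.4 |ΔM|) = 10^4.195 = 15670

Star 2 is more luminous, by a factor of 15700.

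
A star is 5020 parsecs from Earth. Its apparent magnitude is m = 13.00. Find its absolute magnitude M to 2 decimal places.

5 log₁₀(d/10 pc) = 5 log₁₀(5020) − 5 = 13.504
M = m − 5 log₁₀(d/10) = 13.00 − 13.504 = -0.504

M ≈ -0.50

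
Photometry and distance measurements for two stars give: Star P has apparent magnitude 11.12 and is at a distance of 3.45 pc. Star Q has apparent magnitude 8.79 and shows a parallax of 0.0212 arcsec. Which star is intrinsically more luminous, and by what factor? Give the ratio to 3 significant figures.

Star Q is more luminous, by a factor of 1600.

Star P: M = m − 5 log₁₀ d + 5 = 11.12 − 5·0.5378 + 5 = 13.431
Star Q: d = 1/p = 1/0.0212″ = 47.17 pc
Star Q: M = m − 5 log₁₀ d + 5 = 8.79 − 5·1.6737 + 5 = 5.422
ΔM = M_P − M_Q = 13.431 − (5.422) = 8.009; smaller M is more luminous → Star Q.
L ratio = 10^(0.4 |ΔM|) = 10^3.204 = 1598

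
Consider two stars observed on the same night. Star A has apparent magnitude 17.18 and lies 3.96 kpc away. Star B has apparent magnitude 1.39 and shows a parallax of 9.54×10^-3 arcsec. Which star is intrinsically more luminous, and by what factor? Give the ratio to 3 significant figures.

Star A: d = 3.96 kpc = 3960 pc
Star A: M = m − 5 log₁₀ d + 5 = 17.18 − 5·3.5977 + 5 = 4.192
Star B: d = 1/p = 1/9.54×10^-3″ = 104.8 pc
Star B: M = m − 5 log₁₀ d + 5 = 1.39 − 5·2.0205 + 5 = -3.712
ΔM = M_A − M_B = 4.192 − (-3.712) = 7.904; smaller M is more luminous → Star B.
L ratio = 10^(0.4 |ΔM|) = 10^3.162 = 1450

Star B is more luminous, by a factor of 1450.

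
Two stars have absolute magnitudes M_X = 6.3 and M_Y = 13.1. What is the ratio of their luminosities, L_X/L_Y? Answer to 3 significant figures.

ΔM = M_X − M_Y = -6.8
L_X/L_Y = 10^(−0.4 ΔM) = 10^2.720 = 524.8

L_X/L_Y ≈ 525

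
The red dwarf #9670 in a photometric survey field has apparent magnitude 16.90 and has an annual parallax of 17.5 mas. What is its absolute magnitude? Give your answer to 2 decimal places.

M ≈ 13.12

p = 17.5 mas = 0.0175″ → d = 1/p = 57.14 pc
5 log₁₀(d/10 pc) = 5 log₁₀(57.14) − 5 = 3.785
M = m − 5 log₁₀(d/10) = 16.90 − 3.785 = 13.115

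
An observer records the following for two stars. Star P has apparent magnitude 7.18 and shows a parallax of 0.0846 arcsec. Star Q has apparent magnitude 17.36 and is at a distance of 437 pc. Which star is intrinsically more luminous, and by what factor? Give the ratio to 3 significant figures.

Star P is more luminous, by a factor of 8.64.

Star P: d = 1/p = 1/0.0846″ = 11.82 pc
Star P: M = m − 5 log₁₀ d + 5 = 7.18 − 5·1.0726 + 5 = 6.817
Star Q: M = m − 5 log₁₀ d + 5 = 17.36 − 5·2.6405 + 5 = 9.158
ΔM = M_P − M_Q = 6.817 − (9.158) = -2.341; smaller M is more luminous → Star P.
L ratio = 10^(0.4 |ΔM|) = 10^0.936 = 8.636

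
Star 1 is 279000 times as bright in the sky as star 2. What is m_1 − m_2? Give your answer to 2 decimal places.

m_1 − m_2 ≈ -13.61

Pogson: Δm = −2.5 log₁₀(ratio) = −2.5 log₁₀(279000) = −2.5 × 5.4456 = -13.614
Star 1 is brighter, so it has the smaller magnitude: the difference is negative.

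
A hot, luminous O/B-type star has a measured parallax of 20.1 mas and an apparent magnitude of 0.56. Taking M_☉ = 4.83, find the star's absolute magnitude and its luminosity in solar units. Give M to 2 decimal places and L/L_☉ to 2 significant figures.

M ≈ -2.92; L/L_☉ ≈ 1300

d = 1/p = 1000/20.1 mas = 49.75 pc
M = m − 5 log₁₀ d + 5 = 0.56 − 5·1.6968 + 5 = -2.924
M − M_☉ = -2.924 − 4.83 = -7.754
L/L_☉ = 10^(−0.4 × -7.754) = 1264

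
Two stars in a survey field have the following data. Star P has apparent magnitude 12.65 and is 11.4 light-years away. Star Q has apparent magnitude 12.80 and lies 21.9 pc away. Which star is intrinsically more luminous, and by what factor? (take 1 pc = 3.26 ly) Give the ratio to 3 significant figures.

Star Q is more luminous, by a factor of 34.2.

Star P: d = 11.4 ly / 3.26 = 3.497 pc
Star P: M = m − 5 log₁₀ d + 5 = 12.65 − 5·0.5437 + 5 = 14.932
Star Q: M = m − 5 log₁₀ d + 5 = 12.80 − 5·1.3404 + 5 = 11.098
ΔM = M_P − M_Q = 14.932 − (11.098) = 3.834; smaller M is more luminous → Star Q.
L ratio = 10^(0.4 |ΔM|) = 10^1.534 = 34.16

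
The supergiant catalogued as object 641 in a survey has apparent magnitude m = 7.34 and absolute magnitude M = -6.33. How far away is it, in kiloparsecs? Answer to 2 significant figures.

d ≈ 5.4 kpc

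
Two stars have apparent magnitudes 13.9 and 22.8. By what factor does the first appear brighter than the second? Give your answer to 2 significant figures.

Magnitude difference = -8.9
Flux ratio = 10^(−0.4 Δm) = 10^(−0.4 × -8.9) = 10^3.560 = 3631

3600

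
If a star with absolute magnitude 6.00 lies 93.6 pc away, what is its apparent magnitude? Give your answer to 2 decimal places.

m ≈ 10.86

m = M + 5 log₁₀ d − 5 = 6.00 + 5·1.9713 − 5 = 10.856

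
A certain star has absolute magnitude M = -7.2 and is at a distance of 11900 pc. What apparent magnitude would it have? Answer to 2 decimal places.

m = M + 5 log₁₀ d − 5 = -7.2 + 5·4.0755 − 5 = 8.178

m ≈ 8.18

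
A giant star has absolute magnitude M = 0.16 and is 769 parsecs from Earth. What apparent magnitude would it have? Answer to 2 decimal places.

m = M + 5 log₁₀ d − 5 = 0.16 + 5·2.8859 − 5 = 9.590

m ≈ 9.59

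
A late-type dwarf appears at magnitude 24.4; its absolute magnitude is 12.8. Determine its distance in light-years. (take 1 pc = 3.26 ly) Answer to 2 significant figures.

d ≈ 6800 ly

μ = m − M = 11.600
m − M = 5 log₁₀ d − 5
log₁₀ d = (m − M)/5 + 1 = 3.3200
d = 10^3.3200 = 2089 pc
= 6811 ly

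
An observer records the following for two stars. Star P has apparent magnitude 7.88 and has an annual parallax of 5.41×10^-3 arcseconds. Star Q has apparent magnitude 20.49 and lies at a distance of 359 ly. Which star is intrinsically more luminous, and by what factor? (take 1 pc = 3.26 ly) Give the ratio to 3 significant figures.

Star P is more luminous, by a factor of 312000.

Star P: d = 1/p = 1/5.41×10^-3″ = 184.8 pc
Star P: M = m − 5 log₁₀ d + 5 = 7.88 − 5·2.2668 + 5 = 1.546
Star Q: d = 359 ly / 3.26 = 110.1 pc
Star Q: M = m − 5 log₁₀ d + 5 = 20.49 − 5·2.0419 + 5 = 15.281
ΔM = M_P − M_Q = 1.546 − (15.281) = -13.735; smaller M is more luminous → Star P.
L ratio = 10^(0.4 |ΔM|) = 10^5.494 = 311800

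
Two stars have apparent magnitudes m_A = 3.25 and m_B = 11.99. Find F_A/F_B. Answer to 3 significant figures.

F_A/F_B ≈ 3130

Δm = 3.25 − (11.99) = -8.74
Flux ratio = 10^(−0.4 Δm) = 10^(−0.4 × -8.74) = 10^3.496 = 3133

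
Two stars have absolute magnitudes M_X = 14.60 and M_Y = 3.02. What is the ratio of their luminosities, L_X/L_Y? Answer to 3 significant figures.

ΔM = M_X − M_Y = 11.58
L_X/L_Y = 10^(−0.4 ΔM) = 10^-4.632 = 2.333×10^-5

L_X/L_Y ≈ 2.33×10^-5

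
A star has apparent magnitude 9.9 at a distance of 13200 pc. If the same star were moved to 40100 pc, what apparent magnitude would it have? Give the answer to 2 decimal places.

m ≈ 12.31

Flux ∝ 1/d², so Δm = 5 log₁₀(d₂/d₁) = 5 log₁₀(40100/13200) = 2.413
m₂ = m₁ + Δm = 9.9 + (2.413) = 12.313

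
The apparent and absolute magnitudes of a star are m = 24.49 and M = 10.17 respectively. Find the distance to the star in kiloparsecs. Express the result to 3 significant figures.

μ = m − M = 14.320
m − M = 5 log₁₀ d − 5
log₁₀ d = (m − M)/5 + 1 = 3.8640
d = 10^3.8640 = 7311 pc
= 7.311 kpc

d ≈ 7.31 kpc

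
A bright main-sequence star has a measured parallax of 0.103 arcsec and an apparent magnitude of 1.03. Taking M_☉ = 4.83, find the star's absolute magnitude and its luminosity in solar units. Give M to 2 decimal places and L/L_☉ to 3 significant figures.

d = 1/p = 1/0.103″ = 9.709 pc
M = m − 5 log₁₀ d + 5 = 1.03 − 5·0.9872 + 5 = 1.094
M − M_☉ = 1.094 − 4.83 = -3.736
L/L_☉ = 10^(−0.4 × -3.736) = 31.21

M ≈ 1.09; L/L_☉ ≈ 31.2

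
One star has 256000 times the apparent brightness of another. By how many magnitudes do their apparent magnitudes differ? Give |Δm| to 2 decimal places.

|Δm| ≈ 13.52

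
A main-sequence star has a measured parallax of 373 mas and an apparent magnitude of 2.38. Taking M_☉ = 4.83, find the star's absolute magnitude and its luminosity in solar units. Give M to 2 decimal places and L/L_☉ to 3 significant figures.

M ≈ 5.24; L/L_☉ ≈ 0.686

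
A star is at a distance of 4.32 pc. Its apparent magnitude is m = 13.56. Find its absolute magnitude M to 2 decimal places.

M ≈ 15.38

5 log₁₀(d/10 pc) = 5 log₁₀(4.320) − 5 = -1.823
M = m − 5 log₁₀(d/10) = 13.56 + 1.823 = 15.383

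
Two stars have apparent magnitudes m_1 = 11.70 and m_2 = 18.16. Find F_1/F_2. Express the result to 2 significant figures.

Magnitude difference = -6.46
Flux ratio = 10^(−0.4 Δm) = 10^(−0.4 × -6.46) = 10^2.584 = 383.7

F_1/F_2 ≈ 380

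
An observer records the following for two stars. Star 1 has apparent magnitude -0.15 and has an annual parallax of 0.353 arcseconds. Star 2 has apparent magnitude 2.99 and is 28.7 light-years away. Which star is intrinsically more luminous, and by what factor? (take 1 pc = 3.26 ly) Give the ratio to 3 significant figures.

Star 1 is more luminous, by a factor of 1.87.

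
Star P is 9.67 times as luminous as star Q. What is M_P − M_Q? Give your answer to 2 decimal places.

M_P − M_Q ≈ -2.46

Pogson: ΔM = −2.5 log₁₀(ratio) = −2.5 log₁₀(9.67) = −2.5 × 0.9854 = -2.464
Star P is brighter, so it has the smaller magnitude: the difference is negative.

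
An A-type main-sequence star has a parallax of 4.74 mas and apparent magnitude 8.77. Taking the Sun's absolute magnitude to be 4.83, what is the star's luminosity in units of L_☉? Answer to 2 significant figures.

d = 1/p = 1000/4.74 mas = 211.0 pc
M = m − 5 log₁₀ d + 5 = 8.77 − 5·2.3242 + 5 = 2.149
M − M_☉ = 2.149 − 4.83 = -2.681
L/L_☉ = 10^(−0.4 × -2.681) = 11.82

L/L_☉ ≈ 12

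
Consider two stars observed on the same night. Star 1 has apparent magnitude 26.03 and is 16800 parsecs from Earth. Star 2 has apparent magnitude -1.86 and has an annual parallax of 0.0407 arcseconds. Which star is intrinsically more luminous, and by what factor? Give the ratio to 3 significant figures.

Star 1: M = m − 5 log₁₀ d + 5 = 26.03 − 5·4.2253 + 5 = 9.903
Star 2: d = 1/p = 1/0.0407″ = 24.57 pc
Star 2: M = m − 5 log₁₀ d + 5 = -1.86 − 5·1.3904 + 5 = -3.812
ΔM = M_1 − M_2 = 9.903 − (-3.812) = 13.715; smaller M is more luminous → Star 2.
L ratio = 10^(0.4 |ΔM|) = 10^5.486 = 306300

Star 2 is more luminous, by a factor of 306000.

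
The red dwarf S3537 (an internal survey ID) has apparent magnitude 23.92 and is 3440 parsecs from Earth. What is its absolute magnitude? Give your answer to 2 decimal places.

M ≈ 11.24

5 log₁₀(d/10 pc) = 5 log₁₀(3440) − 5 = 12.683
M = m − 5 log₁₀(d/10) = 23.92 − 12.683 = 11.237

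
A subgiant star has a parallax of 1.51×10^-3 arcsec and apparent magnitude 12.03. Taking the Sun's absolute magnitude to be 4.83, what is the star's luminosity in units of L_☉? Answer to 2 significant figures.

L/L_☉ ≈ 5.8

d = 1/p = 1/1.51×10^-3″ = 662.3 pc
M = m − 5 log₁₀ d + 5 = 12.03 − 5·2.8210 + 5 = 2.925
M − M_☉ = 2.925 − 4.83 = -1.905
L/L_☉ = 10^(−0.4 × -1.905) = 5.782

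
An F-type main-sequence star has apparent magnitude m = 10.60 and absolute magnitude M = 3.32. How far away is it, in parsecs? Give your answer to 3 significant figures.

Distance modulus: m − M = 10.60 − (3.32) = 7.280
m − M = 5 log₁₀ d − 5
log₁₀ d = (m − M)/5 + 1 = 2.4560
d = 10^2.4560 = 285.8 pc

d ≈ 286 pc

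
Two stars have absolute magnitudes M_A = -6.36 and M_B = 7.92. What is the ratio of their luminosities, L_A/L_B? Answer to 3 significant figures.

L_A/L_B ≈ 515000

ΔM = M_A − M_B = -14.28
L_A/L_B = 10^(−0.4 ΔM) = 10^5.712 = 515200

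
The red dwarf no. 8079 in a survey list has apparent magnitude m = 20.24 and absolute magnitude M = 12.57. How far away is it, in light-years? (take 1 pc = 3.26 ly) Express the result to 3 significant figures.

d ≈ 1110 ly

μ = m − M = 7.670
m − M = 5 log₁₀ d − 5
log₁₀ d = (m − M)/5 + 1 = 2.5340
d = 10^2.5340 = 342.0 pc
= 1115 ly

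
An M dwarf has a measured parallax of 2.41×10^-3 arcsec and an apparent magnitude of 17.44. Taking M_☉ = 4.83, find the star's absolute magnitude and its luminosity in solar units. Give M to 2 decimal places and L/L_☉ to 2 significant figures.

M ≈ 9.35; L/L_☉ ≈ 0.016

d = 1/p = 1/2.41×10^-3″ = 414.9 pc
M = m − 5 log₁₀ d + 5 = 17.44 − 5·2.6180 + 5 = 9.350
M − M_☉ = 9.350 − 4.83 = 4.520
L/L_☉ = 10^(−0.4 × 4.520) = 0.01556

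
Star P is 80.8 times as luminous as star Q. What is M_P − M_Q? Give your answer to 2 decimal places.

M_P − M_Q ≈ -4.77

Pogson: ΔM = −2.5 log₁₀(ratio) = −2.5 log₁₀(80.8) = −2.5 × 1.9074 = -4.769
Star P is brighter, so it has the smaller magnitude: the difference is negative.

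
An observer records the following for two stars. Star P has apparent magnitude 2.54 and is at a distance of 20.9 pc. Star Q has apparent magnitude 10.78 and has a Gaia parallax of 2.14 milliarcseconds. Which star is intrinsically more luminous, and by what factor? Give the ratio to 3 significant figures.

Star P is more luminous, by a factor of 3.95.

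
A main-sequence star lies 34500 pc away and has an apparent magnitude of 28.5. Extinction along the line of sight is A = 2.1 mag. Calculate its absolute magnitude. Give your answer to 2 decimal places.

5 log₁₀(d/10 pc) = 5 log₁₀(34500) − 5 = 17.689
M = m − 5 log₁₀(d/10) − A = 28.5 − 17.689 − 2.1 = 8.711

M ≈ 8.71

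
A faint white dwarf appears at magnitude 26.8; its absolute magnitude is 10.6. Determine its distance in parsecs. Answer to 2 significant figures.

μ = m − M = 16.200
m − M = 5 log₁₀ d − 5
log₁₀ d = (m − M)/5 + 1 = 4.2400
d = 10^4.2400 = 17380 pc

d ≈ 17000 pc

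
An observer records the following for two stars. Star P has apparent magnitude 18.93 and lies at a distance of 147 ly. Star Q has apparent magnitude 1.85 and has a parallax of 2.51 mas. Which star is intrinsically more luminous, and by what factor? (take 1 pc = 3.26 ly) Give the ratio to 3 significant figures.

Star P: d = 147 ly / 3.26 = 45.09 pc
Star P: M = m − 5 log₁₀ d + 5 = 18.93 − 5·1.6541 + 5 = 15.660
Star Q: p = 2.51 mas = 2.51×10^-3″ → d = 1/p = 398.4 pc
Star Q: M = m − 5 log₁₀ d + 5 = 1.85 − 5·2.6003 + 5 = -6.152
ΔM = M_P − M_Q = 15.660 − (-6.152) = 21.811; smaller M is more luminous → Star Q.
L ratio = 10^(0.4 |ΔM|) = 10^8.724 = 5.302×10^8

Star Q is more luminous, by a factor of 5.30×10^8.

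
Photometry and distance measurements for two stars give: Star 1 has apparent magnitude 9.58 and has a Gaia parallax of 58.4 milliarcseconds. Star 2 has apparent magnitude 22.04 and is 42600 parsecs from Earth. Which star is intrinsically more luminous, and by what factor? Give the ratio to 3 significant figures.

Star 2 is more luminous, by a factor of 64.2.

Star 1: p = 58.4 mas = 0.0584″ → d = 1/p = 17.12 pc
Star 1: M = m − 5 log₁₀ d + 5 = 9.58 − 5·1.2336 + 5 = 8.412
Star 2: M = m − 5 log₁₀ d + 5 = 22.04 − 5·4.6294 + 5 = 3.893
ΔM = M_1 − M_2 = 8.412 − (3.893) = 4.519; smaller M is more luminous → Star 2.
L ratio = 10^(0.4 |ΔM|) = 10^1.808 = 64.22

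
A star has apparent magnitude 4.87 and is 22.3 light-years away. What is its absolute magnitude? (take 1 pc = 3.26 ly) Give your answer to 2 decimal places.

d = 22.3 ly / 3.26 = 6.840 pc
5 log₁₀(d/10 pc) = 5 log₁₀(6.840) − 5 = -0.825
M = m − 5 log₁₀(d/10) = 4.87 + 0.825 = 5.695

M ≈ 5.69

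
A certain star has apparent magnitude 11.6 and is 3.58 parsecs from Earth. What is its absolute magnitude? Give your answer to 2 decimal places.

M ≈ 13.83

5 log₁₀(d/10 pc) = 5 log₁₀(3.580) − 5 = -2.231
M = m − 5 log₁₀(d/10) = 11.6 + 2.231 = 13.831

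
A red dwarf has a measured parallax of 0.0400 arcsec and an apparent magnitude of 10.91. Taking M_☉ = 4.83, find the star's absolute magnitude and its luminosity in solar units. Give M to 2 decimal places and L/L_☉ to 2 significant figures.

M ≈ 8.92; L/L_☉ ≈ 0.023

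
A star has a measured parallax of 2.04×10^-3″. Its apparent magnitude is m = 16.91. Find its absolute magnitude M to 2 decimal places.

M ≈ 8.46

d = 1/p = 1/2.04×10^-3″ = 490.2 pc
5 log₁₀(d/10 pc) = 5 log₁₀(490.2) − 5 = 8.452
M = m − 5 log₁₀(d/10) = 16.91 − 8.452 = 8.458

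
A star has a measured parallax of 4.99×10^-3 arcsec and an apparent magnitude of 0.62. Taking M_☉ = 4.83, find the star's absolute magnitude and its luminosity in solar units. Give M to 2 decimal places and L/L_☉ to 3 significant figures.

M ≈ -5.89; L/L_☉ ≈ 19400

d = 1/p = 1/4.99×10^-3″ = 200.4 pc
M = m − 5 log₁₀ d + 5 = 0.62 − 5·2.3019 + 5 = -5.889
M − M_☉ = -5.889 − 4.83 = -10.719
L/L_☉ = 10^(−0.4 × -10.719) = 19400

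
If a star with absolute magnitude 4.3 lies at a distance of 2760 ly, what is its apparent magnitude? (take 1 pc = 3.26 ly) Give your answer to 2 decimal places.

m ≈ 13.94

d = 2760 ly / 3.26 = 846.6 pc
m = M + 5 log₁₀ d − 5 = 4.3 + 5·2.9277 − 5 = 13.938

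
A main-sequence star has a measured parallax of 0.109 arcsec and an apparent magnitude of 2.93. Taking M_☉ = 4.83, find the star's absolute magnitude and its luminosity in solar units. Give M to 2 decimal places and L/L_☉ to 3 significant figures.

d = 1/p = 1/0.109″ = 9.174 pc
M = m − 5 log₁₀ d + 5 = 2.93 − 5·0.9626 + 5 = 3.117
M − M_☉ = 3.117 − 4.83 = -1.713
L/L_☉ = 10^(−0.4 × -1.713) = 4.843

M ≈ 3.12; L/L_☉ ≈ 4.84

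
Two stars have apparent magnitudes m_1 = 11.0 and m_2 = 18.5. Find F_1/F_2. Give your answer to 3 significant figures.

Magnitude difference = -7.5
Flux ratio = 10^(−0.4 Δm) = 10^(−0.4 × -7.5) = 10^3.000 = 1000

F_1/F_2 ≈ 1000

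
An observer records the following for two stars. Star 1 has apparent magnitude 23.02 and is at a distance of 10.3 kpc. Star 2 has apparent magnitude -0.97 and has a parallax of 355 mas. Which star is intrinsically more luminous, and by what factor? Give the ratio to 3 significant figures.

Star 2 is more luminous, by a factor of 295.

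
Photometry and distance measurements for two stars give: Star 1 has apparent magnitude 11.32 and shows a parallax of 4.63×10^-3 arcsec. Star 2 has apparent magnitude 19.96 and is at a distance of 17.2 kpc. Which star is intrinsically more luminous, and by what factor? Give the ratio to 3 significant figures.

Star 2 is more luminous, by a factor of 2.22.

Star 1: d = 1/p = 1/4.63×10^-3″ = 216.0 pc
Star 1: M = m − 5 log₁₀ d + 5 = 11.32 − 5·2.3344 + 5 = 4.648
Star 2: d = 17.2 kpc = 17200 pc
Star 2: M = m − 5 log₁₀ d + 5 = 19.96 − 5·4.2355 + 5 = 3.782
ΔM = M_1 − M_2 = 4.648 − (3.782) = 0.866; smaller M is more luminous → Star 2.
L ratio = 10^(0.4 |ΔM|) = 10^0.346 = 2.219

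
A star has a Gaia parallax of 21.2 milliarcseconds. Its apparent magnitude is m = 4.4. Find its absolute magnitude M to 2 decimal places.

p = 21.2 mas = 0.0212″ → d = 1/p = 47.17 pc
5 log₁₀(d/10 pc) = 5 log₁₀(47.17) − 5 = 3.368
M = m − 5 log₁₀(d/10) = 4.4 − 3.368 = 1.032

M ≈ 1.03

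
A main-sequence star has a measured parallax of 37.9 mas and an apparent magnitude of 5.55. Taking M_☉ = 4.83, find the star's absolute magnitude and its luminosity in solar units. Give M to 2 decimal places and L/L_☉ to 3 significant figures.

M ≈ 3.44; L/L_☉ ≈ 3.59

d = 1/p = 1000/37.9 mas = 26.39 pc
M = m − 5 log₁₀ d + 5 = 5.55 − 5·1.4214 + 5 = 3.443
M − M_☉ = 3.443 − 4.83 = -1.387
L/L_☉ = 10^(−0.4 × -1.387) = 3.587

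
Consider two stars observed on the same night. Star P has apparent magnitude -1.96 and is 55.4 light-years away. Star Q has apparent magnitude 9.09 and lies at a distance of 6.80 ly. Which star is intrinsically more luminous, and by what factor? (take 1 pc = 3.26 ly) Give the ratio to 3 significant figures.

Star P: d = 55.4 ly / 3.26 = 16.99 pc
Star P: M = m − 5 log₁₀ d + 5 = -1.96 − 5·1.2303 + 5 = -3.111
Star Q: d = 6.80 ly / 3.26 = 2.086 pc
Star Q: M = m − 5 log₁₀ d + 5 = 9.09 − 5·0.3193 + 5 = 12.494
ΔM = M_P − M_Q = -3.111 − (12.494) = -15.605; smaller M is more luminous → Star P.
L ratio = 10^(0.4 |ΔM|) = 10^6.242 = 1.746×10^6

Star P is more luminous, by a factor of 1.75×10^6.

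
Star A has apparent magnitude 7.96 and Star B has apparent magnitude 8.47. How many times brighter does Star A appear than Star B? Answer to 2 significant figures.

Δm = 7.96 − (8.47) = -0.51
Flux ratio = 10^(−0.4 Δm) = 10^(−0.4 × -0.51) = 10^0.204 = 1.600

1.6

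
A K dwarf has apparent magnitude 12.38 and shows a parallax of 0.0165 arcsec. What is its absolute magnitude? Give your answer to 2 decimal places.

M ≈ 8.47

d = 1/p = 1/0.0165″ = 60.61 pc
5 log₁₀(d/10 pc) = 5 log₁₀(60.61) − 5 = 3.913
M = m − 5 log₁₀(d/10) = 12.38 − 3.913 = 8.467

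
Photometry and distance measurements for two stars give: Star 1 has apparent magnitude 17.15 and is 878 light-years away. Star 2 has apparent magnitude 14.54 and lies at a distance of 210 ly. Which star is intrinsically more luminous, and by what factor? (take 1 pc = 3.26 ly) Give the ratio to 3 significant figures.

Star 1: d = 878 ly / 3.26 = 269.3 pc
Star 1: M = m − 5 log₁₀ d + 5 = 17.15 − 5·2.4303 + 5 = 9.999
Star 2: d = 210 ly / 3.26 = 64.42 pc
Star 2: M = m − 5 log₁₀ d + 5 = 14.54 − 5·1.8090 + 5 = 10.495
ΔM = M_1 − M_2 = 9.999 − (10.495) = -0.496; smaller M is more luminous → Star 1.
L ratio = 10^(0.4 |ΔM|) = 10^0.199 = 1.580

Star 1 is more luminous, by a factor of 1.58.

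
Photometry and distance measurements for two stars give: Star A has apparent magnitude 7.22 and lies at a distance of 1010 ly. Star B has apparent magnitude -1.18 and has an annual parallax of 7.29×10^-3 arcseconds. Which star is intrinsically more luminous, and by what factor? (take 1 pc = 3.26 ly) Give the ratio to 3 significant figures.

Star B is more luminous, by a factor of 449.

Star A: d = 1010 ly / 3.26 = 309.8 pc
Star A: M = m − 5 log₁₀ d + 5 = 7.22 − 5·2.4911 + 5 = -0.236
Star B: d = 1/p = 1/7.29×10^-3″ = 137.2 pc
Star B: M = m − 5 log₁₀ d + 5 = -1.18 − 5·2.1373 + 5 = -6.866
ΔM = M_A − M_B = -0.236 − (-6.866) = 6.631; smaller M is more luminous → Star B.
L ratio = 10^(0.4 |ΔM|) = 10^2.652 = 449.1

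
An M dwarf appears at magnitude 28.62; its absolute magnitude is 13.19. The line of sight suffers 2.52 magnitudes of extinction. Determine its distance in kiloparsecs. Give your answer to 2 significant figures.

m − M = 5 log₁₀(d/10 pc) + A  ⇒  28.62 − (13.19) − 2.52 = 5 log₁₀(d/10)
12.910 = 5 log₁₀(d/10)
log₁₀ d = (m − M − A)/5 + 1 = 3.5820
d = 10^3.5820 = 3819 pc
= 3.819 kpc

d ≈ 3.8 kpc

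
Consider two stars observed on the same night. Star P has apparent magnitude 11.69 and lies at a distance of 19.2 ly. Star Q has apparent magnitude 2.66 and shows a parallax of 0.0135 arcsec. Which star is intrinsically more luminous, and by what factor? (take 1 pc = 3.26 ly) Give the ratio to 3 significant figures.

Star P: d = 19.2 ly / 3.26 = 5.890 pc
Star P: M = m − 5 log₁₀ d + 5 = 11.69 − 5·0.7701 + 5 = 12.840
Star Q: d = 1/p = 1/0.0135″ = 74.07 pc
Star Q: M = m − 5 log₁₀ d + 5 = 2.66 − 5·1.8697 + 5 = -1.688
ΔM = M_P − M_Q = 12.840 − (-1.688) = 14.528; smaller M is more luminous → Star Q.
L ratio = 10^(0.4 |ΔM|) = 10^5.811 = 647400

Star Q is more luminous, by a factor of 647000.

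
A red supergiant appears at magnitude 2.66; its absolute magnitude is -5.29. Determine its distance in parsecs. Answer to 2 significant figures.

Distance modulus: m − M = 2.66 − (-5.29) = 7.950
m − M = 5 log₁₀ d − 5
log₁₀ d = (m − M)/5 + 1 = 2.5900
d = 10^2.5900 = 389.0 pc

d ≈ 390 pc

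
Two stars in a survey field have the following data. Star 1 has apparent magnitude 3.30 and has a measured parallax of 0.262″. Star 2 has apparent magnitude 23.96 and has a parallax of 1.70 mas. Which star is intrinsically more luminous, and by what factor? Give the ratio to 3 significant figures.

Star 1 is more luminous, by a factor of 7730.

Star 1: d = 1/p = 1/0.262″ = 3.817 pc
Star 1: M = m − 5 log₁₀ d + 5 = 3.30 − 5·0.5817 + 5 = 5.392
Star 2: p = 1.70 mas = 1.70×10^-3″ → d = 1/p = 588.2 pc
Star 2: M = m − 5 log₁₀ d + 5 = 23.96 − 5·2.7696 + 5 = 15.112
ΔM = M_1 − M_2 = 5.392 − (15.112) = -9.721; smaller M is more luminous → Star 1.
L ratio = 10^(0.4 |ΔM|) = 10^3.888 = 7732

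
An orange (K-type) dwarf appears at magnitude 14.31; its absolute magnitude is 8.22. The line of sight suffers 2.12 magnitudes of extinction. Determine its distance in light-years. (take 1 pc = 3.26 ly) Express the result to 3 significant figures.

d ≈ 203 ly

m − M = 5 log₁₀(d/10 pc) + A  ⇒  14.31 − (8.22) − 2.12 = 5 log₁₀(d/10)
3.970 = 5 log₁₀(d/10)
log₁₀ d = (m − M − A)/5 + 1 = 1.7940
d = 10^1.7940 = 62.23 pc
= 202.9 ly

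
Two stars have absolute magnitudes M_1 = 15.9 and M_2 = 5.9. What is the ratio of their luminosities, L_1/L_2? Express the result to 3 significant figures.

L_1/L_2 ≈ 1.00×10^-4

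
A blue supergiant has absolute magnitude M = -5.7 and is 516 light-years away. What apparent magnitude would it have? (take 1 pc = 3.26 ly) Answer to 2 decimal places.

m ≈ 0.30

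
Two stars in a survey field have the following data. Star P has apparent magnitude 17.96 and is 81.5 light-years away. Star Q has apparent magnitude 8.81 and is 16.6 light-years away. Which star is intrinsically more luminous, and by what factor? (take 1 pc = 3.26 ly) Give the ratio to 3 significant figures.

Star P: d = 81.5 ly / 3.26 = 25.00 pc
Star P: M = m − 5 log₁₀ d + 5 = 17.96 − 5·1.3979 + 5 = 15.970
Star Q: d = 16.6 ly / 3.26 = 5.092 pc
Star Q: M = m − 5 log₁₀ d + 5 = 8.81 − 5·0.7069 + 5 = 10.276
ΔM = M_P − M_Q = 15.970 − (10.276) = 5.695; smaller M is more luminous → Star Q.
L ratio = 10^(0.4 |ΔM|) = 10^2.278 = 189.6

Star Q is more luminous, by a factor of 190.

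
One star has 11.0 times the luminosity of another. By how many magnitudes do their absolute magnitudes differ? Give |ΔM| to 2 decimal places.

Pogson: ΔM = −2.5 log₁₀(ratio) = −2.5 log₁₀(11.0) = −2.5 × 1.0414 = -2.603

|ΔM| ≈ 2.60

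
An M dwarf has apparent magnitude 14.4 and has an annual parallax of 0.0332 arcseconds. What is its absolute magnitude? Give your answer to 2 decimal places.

d = 1/p = 1/0.0332″ = 30.12 pc
5 log₁₀(d/10 pc) = 5 log₁₀(30.12) − 5 = 2.394
M = m − 5 log₁₀(d/10) = 14.4 − 2.394 = 12.006

M ≈ 12.01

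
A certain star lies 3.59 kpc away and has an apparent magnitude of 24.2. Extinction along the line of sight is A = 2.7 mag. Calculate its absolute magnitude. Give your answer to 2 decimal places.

d = 3.59 kpc = 3590 pc
5 log₁₀(d/10 pc) = 5 log₁₀(3590) − 5 = 12.775
M = m − 5 log₁₀(d/10) − A = 24.2 − 12.775 − 2.7 = 8.725

M ≈ 8.72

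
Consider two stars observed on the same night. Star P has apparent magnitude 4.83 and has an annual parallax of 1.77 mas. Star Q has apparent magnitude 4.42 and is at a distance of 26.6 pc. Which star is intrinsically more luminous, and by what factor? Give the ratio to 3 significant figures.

Star P is more luminous, by a factor of 309.

Star P: p = 1.77 mas = 1.77×10^-3″ → d = 1/p = 565.0 pc
Star P: M = m − 5 log₁₀ d + 5 = 4.83 − 5·2.7520 + 5 = -3.930
Star Q: M = m − 5 log₁₀ d + 5 = 4.42 − 5·1.4249 + 5 = 2.296
ΔM = M_P − M_Q = -3.930 − (2.296) = -6.226; smaller M is more luminous → Star P.
L ratio = 10^(0.4 |ΔM|) = 10^2.490 = 309.2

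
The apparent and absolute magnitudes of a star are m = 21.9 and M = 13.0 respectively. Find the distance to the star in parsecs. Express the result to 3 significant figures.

μ = m − M = 8.900
m − M = 5 log₁₀ d − 5
log₁₀ d = (m − M)/5 + 1 = 2.7800
d = 10^2.7800 = 602.6 pc

d ≈ 603 pc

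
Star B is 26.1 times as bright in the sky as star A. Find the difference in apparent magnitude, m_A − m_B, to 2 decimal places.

Pogson: Δm = −2.5 log₁₀(ratio) = −2.5 log₁₀(26.1) = −2.5 × 1.4166 = -3.542
Star B is brighter so has the smaller magnitude: m_A − m_B is positive.

m_A − m_B ≈ 3.54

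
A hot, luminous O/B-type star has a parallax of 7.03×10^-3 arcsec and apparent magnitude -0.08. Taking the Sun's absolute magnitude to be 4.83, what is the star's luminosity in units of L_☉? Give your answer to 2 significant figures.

L/L_☉ ≈ 19000

d = 1/p = 1/7.03×10^-3″ = 142.2 pc
M = m − 5 log₁₀ d + 5 = -0.08 − 5·2.1530 + 5 = -5.845
M − M_☉ = -5.845 − 4.83 = -10.675
L/L_☉ = 10^(−0.4 × -10.675) = 18620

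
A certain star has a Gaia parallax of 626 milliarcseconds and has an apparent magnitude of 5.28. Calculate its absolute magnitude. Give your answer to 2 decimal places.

M ≈ 9.26

p = 626 mas = 0.626″ → d = 1/p = 1.597 pc
5 log₁₀(d/10 pc) = 5 log₁₀(1.597) − 5 = -3.983
M = m − 5 log₁₀(d/10) = 5.28 + 3.983 = 9.263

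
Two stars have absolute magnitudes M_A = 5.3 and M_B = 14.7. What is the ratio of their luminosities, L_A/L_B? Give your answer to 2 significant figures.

ΔM = M_A − M_B = -9.4
L_A/L_B = 10^(−0.4 ΔM) = 10^3.760 = 5754

L_A/L_B ≈ 5800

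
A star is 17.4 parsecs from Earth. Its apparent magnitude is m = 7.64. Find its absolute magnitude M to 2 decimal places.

M ≈ 6.44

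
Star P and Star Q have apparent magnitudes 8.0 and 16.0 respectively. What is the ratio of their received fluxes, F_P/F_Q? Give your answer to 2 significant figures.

F_P/F_Q ≈ 1600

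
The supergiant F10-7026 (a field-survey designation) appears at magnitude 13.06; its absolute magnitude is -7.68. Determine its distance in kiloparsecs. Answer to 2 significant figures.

μ = m − M = 20.740
m − M = 5 log₁₀ d − 5
log₁₀ d = (m − M)/5 + 1 = 5.1480
d = 10^5.1480 = 140600 pc
= 140.6 kpc

d ≈ 140 kpc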